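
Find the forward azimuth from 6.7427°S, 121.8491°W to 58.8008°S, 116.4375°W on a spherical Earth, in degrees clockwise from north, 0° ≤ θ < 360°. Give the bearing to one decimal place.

Δλ = -116.4375 − -121.8491 = 5.4116°.
θ = atan2( sin Δλ · cos φ₂ , cos φ₁ · sin φ₂ − sin φ₁ · cos φ₂ · cos Δλ )
  = atan2(0.04885, -0.78891) = 176.456° → normalised to [0°, 360°): 176.456°.

176.5°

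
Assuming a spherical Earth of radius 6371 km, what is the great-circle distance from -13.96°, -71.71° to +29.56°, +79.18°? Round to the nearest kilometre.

Δλ = 79.18 − -71.71 = 150.89°.
Δφ = 29.56 − -13.96 = 43.52°.
a = sin²(Δφ/2) + cos φ₁ · cos φ₂ · sin²(Δλ/2) = 0.928268.
c = 2·atan2(√a, √(1−a)) = 2.59932 rad → d = 6371·c ≈ 16560.24 km.

16560 km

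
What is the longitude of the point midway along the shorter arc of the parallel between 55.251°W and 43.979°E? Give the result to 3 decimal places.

5.636°W

Signed shortest Δλ from -55.251° to +43.979° is +99.230°.
Midpoint longitude = -55.251° + (+99.230°)/2 = -55.251° + 49.615° = -5.636°.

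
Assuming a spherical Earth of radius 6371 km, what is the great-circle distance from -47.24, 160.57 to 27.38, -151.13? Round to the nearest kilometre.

9603 km

Δλ = -151.13 − 160.57 = -311.70°; wrapped into (−180°, 180°]: 48.30°.
Δφ = 27.38 − -47.24 = 74.62°.
a = sin²(Δφ/2) + cos φ₁ · cos φ₂ · sin²(Δλ/2) = 0.468302.
c = 2·atan2(√a, √(1−a)) = 1.50736 rad → d = 6371·c ≈ 9603.38 km.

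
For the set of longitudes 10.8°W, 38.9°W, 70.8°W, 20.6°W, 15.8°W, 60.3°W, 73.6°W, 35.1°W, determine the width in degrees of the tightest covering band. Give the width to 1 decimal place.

Sort the longitudes: -73.6°, -70.8°, -60.3°, -38.9°, -35.1°, -20.6°, -15.8°, -10.8°.
Eastward gaps between consecutive values (wrapping around): 2.8°, 10.5°, 21.4°, 3.8°, 14.5°, 4.8°, 5.0°, 297.2°.
Largest gap = 297.2° ⇒ minimal covering band is its complement: 360° − 297.2° = 62.8°.
Band runs from -73.6° eastward to -10.8°.

62.8°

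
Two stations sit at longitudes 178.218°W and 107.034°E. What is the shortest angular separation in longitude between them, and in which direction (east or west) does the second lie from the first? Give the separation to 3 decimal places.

Raw difference: 107.034 − -178.218 = 285.252°.
Normalise into (−180°, 180°]: 285.252° − 360° = -74.748°.
Negative ⇒ the second point lies to the west; separation 74.748°.

74.748° west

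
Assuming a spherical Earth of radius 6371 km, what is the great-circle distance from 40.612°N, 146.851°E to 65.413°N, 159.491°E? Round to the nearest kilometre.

Δλ = 159.491 − 146.851 = 12.640°.
Δφ = 65.413 − 40.612 = 24.801°.
a = sin²(Δφ/2) + cos φ₁ · cos φ₂ · sin²(Δλ/2) = 0.049942.
c = 2·atan2(√a, √(1−a)) = 0.45076 rad → d = 6371·c ≈ 2871.81 km.

2872 km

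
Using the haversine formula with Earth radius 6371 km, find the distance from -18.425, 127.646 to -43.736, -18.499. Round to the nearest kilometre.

12291 km

Δλ = -18.499 − 127.646 = -146.145°.
Δφ = -43.736 − -18.425 = -25.311°.
a = sin²(Δφ/2) + cos φ₁ · cos φ₂ · sin²(Δλ/2) = 0.675382.
c = 2·atan2(√a, √(1−a)) = 1.92918 rad → d = 6371·c ≈ 12290.82 km.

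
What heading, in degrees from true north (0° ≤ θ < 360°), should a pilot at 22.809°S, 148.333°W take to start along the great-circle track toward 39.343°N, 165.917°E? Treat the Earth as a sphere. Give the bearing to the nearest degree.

Δλ = 165.917 − -148.333 = 314.250°; wrapped into (−180°, 180°]: -45.750°.
θ = atan2( sin Δλ · cos φ₂ , cos φ₁ · sin φ₂ − sin φ₁ · cos φ₂ · cos Δλ )
  = atan2(-0.55396, 0.79359) = -34.917° → normalised to [0°, 360°): 325.083°.

325°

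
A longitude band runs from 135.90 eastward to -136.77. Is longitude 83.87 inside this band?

No

Band width going east from +135.90° to -136.77°: ((-136.77 − 135.90) mod 360) = 87.33°.
Offset of +83.87° east of the west edge: ((83.87 − 135.90) mod 360) = 307.97°.
307.97° > 87.33° ⇒ outside.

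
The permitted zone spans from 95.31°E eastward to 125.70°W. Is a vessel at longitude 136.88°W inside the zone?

Yes

Band width going east from +95.31° to -125.70°: ((-125.70 − 95.31) mod 360) = 138.99°.
Offset of -136.88° east of the west edge: ((-136.88 − 95.31) mod 360) = 127.81°.
127.81° ≤ 138.99° ⇒ inside.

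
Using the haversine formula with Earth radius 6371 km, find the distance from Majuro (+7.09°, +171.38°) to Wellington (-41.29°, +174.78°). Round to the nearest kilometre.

5391 km

Δλ = 174.78 − 171.38 = 3.40°.
Δφ = -41.29 − 7.09 = -48.38°.
a = sin²(Δφ/2) + cos φ₁ · cos φ₂ · sin²(Δλ/2) = 0.168563.
c = 2·atan2(√a, √(1−a)) = 0.84614 rad → d = 6371·c ≈ 5390.79 km.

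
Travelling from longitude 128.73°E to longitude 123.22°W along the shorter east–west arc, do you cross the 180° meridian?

Yes

Naïve |-123.22 − 128.73| = 251.95° > 180°, so the shorter arc goes the other way round — across 180°.
Signed shortest Δλ = ((-123.22 − 128.73 + 180) mod 360) − 180 = 108.05°.
Going east by 108.05° from +128.73° passes through 180° before reaching -123.22°.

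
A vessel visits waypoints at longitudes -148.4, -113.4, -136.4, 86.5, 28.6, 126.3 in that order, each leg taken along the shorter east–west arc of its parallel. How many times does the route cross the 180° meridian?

Leg 1: -148.4° → -113.4°, shortest Δλ = 35.0° (east) — does not cross 180°.
Leg 2: -113.4° → -136.4°, shortest Δλ = -23.0° (west) — does not cross 180°.
Leg 3: -136.4° → +86.5°, shortest Δλ = -137.1° (west) — crosses 180°.
Leg 4: +86.5° → +28.6°, shortest Δλ = -57.9° (west) — does not cross 180°.
Leg 5: +28.6° → +126.3°, shortest Δλ = 97.7° (east) — does not cross 180°.
Total crossings: 1.

1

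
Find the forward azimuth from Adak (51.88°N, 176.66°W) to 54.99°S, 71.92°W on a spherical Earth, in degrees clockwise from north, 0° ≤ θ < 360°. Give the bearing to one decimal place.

125.2°

Δλ = -71.92 − -176.66 = 104.74°.
θ = atan2( sin Δλ · cos φ₂ , cos φ₁ · sin φ₂ − sin φ₁ · cos φ₂ · cos Δλ )
  = atan2(0.55484, -0.39077) = 125.157° → normalised to [0°, 360°): 125.157°.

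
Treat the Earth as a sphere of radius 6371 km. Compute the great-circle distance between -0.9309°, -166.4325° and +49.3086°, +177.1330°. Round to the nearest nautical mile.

Δλ = 177.1330 − -166.4325 = 343.5655°; wrapped into (−180°, 180°]: -16.4345°.
Δφ = 49.3086 − -0.9309 = 50.2395°.
a = sin²(Δφ/2) + cos φ₁ · cos φ₂ · sin²(Δλ/2) = 0.193527.
c = 2·atan2(√a, √(1−a)) = 0.91101 rad → d = 6371·c ≈ 5804.06 km ≈ 3133.94 nmi.

3134 nmi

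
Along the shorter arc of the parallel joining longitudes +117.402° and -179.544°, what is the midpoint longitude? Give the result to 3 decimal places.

Signed shortest Δλ from +117.402° to -179.544° is +63.054°.
Midpoint longitude = +117.402° + (+63.054°)/2 = +117.402° + 31.527° = +148.929°.
(The naïve average (+117.402 + -179.544)/2 = -31.071° is on the wrong side of the globe.)

+148.929°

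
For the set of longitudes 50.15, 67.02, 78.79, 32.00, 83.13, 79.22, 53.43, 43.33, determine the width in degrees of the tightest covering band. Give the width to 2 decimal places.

Sort the longitudes: +32.00°, +43.33°, +50.15°, +53.43°, +67.02°, +78.79°, +79.22°, +83.13°.
Eastward gaps between consecutive values (wrapping around): 11.33°, 6.82°, 3.28°, 13.59°, 11.77°, 0.43°, 3.91°, 308.87°.
Largest gap = 308.87° ⇒ minimal covering band is its complement: 360° − 308.87° = 51.13°.
Band runs from +32.00° eastward to +83.13°.

51.13°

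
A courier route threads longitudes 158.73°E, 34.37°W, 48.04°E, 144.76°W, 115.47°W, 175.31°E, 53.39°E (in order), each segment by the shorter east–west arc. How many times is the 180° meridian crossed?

3

Leg 1: +158.73° → -34.37°, shortest Δλ = 166.9° (east) — crosses 180°.
Leg 2: -34.37° → +48.04°, shortest Δλ = 82.41° (east) — does not cross 180°.
Leg 3: +48.04° → -144.76°, shortest Δλ = 167.2° (east) — crosses 180°.
Leg 4: -144.76° → -115.47°, shortest Δλ = 29.29° (east) — does not cross 180°.
Leg 5: -115.47° → +175.31°, shortest Δλ = -69.22° (west) — crosses 180°.
Leg 6: +175.31° → +53.39°, shortest Δλ = -121.92° (west) — does not cross 180°.
Total crossings: 3.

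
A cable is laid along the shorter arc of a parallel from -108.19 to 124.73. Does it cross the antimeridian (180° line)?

Naïve |124.73 − -108.19| = 232.92° > 180°, so the shorter arc goes the other way round — across 180°.
Signed shortest Δλ = ((124.73 − -108.19 + 180) mod 360) − 180 = -127.08°.
Going west by 127.08° from -108.19° passes through 180° before reaching +124.73°.

Yes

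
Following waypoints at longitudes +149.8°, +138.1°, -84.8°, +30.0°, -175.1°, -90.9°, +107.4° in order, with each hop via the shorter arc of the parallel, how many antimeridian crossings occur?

3

Leg 1: +149.8° → +138.1°, shortest Δλ = -11.7° (west) — does not cross 180°.
Leg 2: +138.1° → -84.8°, shortest Δλ = 137.1° (east) — crosses 180°.
Leg 3: -84.8° → +30.0°, shortest Δλ = 114.8° (east) — does not cross 180°.
Leg 4: +30.0° → -175.1°, shortest Δλ = 154.9° (east) — crosses 180°.
Leg 5: -175.1° → -90.9°, shortest Δλ = 84.2° (east) — does not cross 180°.
Leg 6: -90.9° → +107.4°, shortest Δλ = -161.7° (west) — crosses 180°.
Total crossings: 3.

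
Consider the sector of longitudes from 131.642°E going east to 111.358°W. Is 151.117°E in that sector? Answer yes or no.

Band width going east from +131.642° to -111.358°: ((-111.358 − 131.642) mod 360) = 117.000°.
Offset of +151.117° east of the west edge: ((151.117 − 131.642) mod 360) = 19.475°.
19.475° ≤ 117.000° ⇒ inside.

Yes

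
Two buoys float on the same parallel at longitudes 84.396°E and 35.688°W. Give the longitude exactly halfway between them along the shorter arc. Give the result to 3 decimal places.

Signed shortest Δλ from +84.396° to -35.688° is -120.084°.
Midpoint longitude = +84.396° + (-120.084°)/2 = +84.396° − 60.042° = +24.354°.

24.354°E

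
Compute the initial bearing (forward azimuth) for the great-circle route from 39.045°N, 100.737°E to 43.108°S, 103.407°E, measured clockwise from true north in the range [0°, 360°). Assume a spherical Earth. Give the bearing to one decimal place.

Δλ = 103.407 − 100.737 = 2.670°.
θ = atan2( sin Δλ · cos φ₂ , cos φ₁ · sin φ₂ − sin φ₁ · cos φ₂ · cos Δλ )
  = atan2(0.03401, -0.99014) = 178.033° → normalised to [0°, 360°): 178.033°.

178.0°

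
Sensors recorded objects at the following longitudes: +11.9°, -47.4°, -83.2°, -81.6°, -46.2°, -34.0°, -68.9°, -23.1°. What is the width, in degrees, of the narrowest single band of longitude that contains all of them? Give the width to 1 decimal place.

95.1°

Sort the longitudes: -83.2°, -81.6°, -68.9°, -47.4°, -46.2°, -34.0°, -23.1°, +11.9°.
Eastward gaps between consecutive values (wrapping around): 1.6°, 12.7°, 21.5°, 1.2°, 12.2°, 10.9°, 35.0°, 264.9°.
Largest gap = 264.9° ⇒ minimal covering band is its complement: 360° − 264.9° = 95.1°.
Band runs from -83.2° eastward to +11.9°.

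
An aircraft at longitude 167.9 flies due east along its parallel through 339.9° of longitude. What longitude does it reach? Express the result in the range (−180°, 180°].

Start at +167.9°; shift +339.9° → +507.8°.
+507.8° lies outside (−180°, 180°]; subtract 360° → +147.8°.

+147.8°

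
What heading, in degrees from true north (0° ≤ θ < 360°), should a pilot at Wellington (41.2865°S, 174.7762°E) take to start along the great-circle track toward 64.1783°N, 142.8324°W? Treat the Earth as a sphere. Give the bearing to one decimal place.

18.3°

Δλ = -142.8324 − 174.7762 = -317.6086°; wrapped into (−180°, 180°]: 42.3914°.
θ = atan2( sin Δλ · cos φ₂ , cos φ₁ · sin φ₂ − sin φ₁ · cos φ₂ · cos Δλ )
  = atan2(0.29366, 0.88866) = 18.286° → normalised to [0°, 360°): 18.286°.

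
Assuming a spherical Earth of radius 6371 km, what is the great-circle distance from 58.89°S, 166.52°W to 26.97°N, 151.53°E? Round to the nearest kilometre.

10300 km

Δλ = 151.53 − -166.52 = 318.05°; wrapped into (−180°, 180°]: -41.95°.
Δφ = 26.97 − -58.89 = 85.86°.
a = sin²(Δφ/2) + cos φ₁ · cos φ₂ · sin²(Δλ/2) = 0.522908.
c = 2·atan2(√a, √(1−a)) = 1.61663 rad → d = 6371·c ≈ 10299.54 km.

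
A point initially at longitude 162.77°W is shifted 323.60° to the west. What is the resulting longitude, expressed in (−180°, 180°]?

Start at -162.77°; shift −323.60° → -486.37°.
-486.37° lies outside (−180°, 180°]; add 360° → -126.37°.

126.37°W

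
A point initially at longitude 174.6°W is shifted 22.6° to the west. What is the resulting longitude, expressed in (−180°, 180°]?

Start at -174.6°; shift −22.6° → -197.2°.
-197.2° lies outside (−180°, 180°]; add 360° → +162.8°.

162.8°E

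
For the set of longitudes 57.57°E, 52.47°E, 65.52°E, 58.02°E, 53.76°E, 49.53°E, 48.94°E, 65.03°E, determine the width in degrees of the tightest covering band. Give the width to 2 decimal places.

16.58°

Sort the longitudes: +48.94°, +49.53°, +52.47°, +53.76°, +57.57°, +58.02°, +65.03°, +65.52°.
Eastward gaps between consecutive values (wrapping around): 0.59°, 2.94°, 1.29°, 3.81°, 0.45°, 7.01°, 0.49°, 343.42°.
Largest gap = 343.42° ⇒ minimal covering band is its complement: 360° − 343.42° = 16.58°.
Band runs from +48.94° eastward to +65.52°.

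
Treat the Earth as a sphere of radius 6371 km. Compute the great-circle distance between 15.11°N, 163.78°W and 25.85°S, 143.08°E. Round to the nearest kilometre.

7333 km

Δλ = 143.08 − -163.78 = 306.86°; wrapped into (−180°, 180°]: -53.14°.
Δφ = -25.85 − 15.11 = -40.96°.
a = sin²(Δφ/2) + cos φ₁ · cos φ₂ · sin²(Δλ/2) = 0.296241.
c = 2·atan2(√a, √(1−a)) = 1.15106 rad → d = 6371·c ≈ 7333.42 km.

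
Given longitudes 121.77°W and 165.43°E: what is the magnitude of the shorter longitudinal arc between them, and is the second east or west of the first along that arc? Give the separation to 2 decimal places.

Raw difference: 165.43 − -121.77 = 287.2°.
Normalise into (−180°, 180°]: 287.2° − 360° = -72.8°.
Negative ⇒ the second point lies to the west; separation 72.80°.

72.80° west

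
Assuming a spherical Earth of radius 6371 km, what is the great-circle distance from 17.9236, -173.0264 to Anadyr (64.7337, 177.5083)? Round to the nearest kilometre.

5253 km

Δλ = 177.5083 − -173.0264 = 350.5347°; wrapped into (−180°, 180°]: -9.4653°.
Δφ = 64.7337 − 17.9236 = 46.8101°.
a = sin²(Δφ/2) + cos φ₁ · cos φ₂ · sin²(Δλ/2) = 0.160555.
c = 2·atan2(√a, √(1−a)) = 0.82455 rad → d = 6371·c ≈ 5253.19 km.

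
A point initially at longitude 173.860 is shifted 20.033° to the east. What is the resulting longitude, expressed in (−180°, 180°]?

Start at +173.860°; shift +20.033° → +193.893°.
+193.893° lies outside (−180°, 180°]; subtract 360° → -166.107°.

-166.107°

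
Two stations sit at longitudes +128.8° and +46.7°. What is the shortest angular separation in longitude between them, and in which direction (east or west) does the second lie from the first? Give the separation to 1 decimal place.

82.1° west

Raw difference: 46.7 − 128.8 = -82.1°.
Normalise into (−180°, 180°]: -82.1° stays -82.1°.
Negative ⇒ the second point lies to the west; separation 82.1°.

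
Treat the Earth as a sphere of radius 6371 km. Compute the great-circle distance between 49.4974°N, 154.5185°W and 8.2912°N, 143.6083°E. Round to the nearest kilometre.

7298 km

Δλ = 143.6083 − -154.5185 = 298.1268°; wrapped into (−180°, 180°]: -61.8732°.
Δφ = 8.2912 − 49.4974 = -41.2062°.
a = sin²(Δφ/2) + cos φ₁ · cos φ₂ · sin²(Δλ/2) = 0.293684.
c = 2·atan2(√a, √(1−a)) = 1.14546 rad → d = 6371·c ≈ 7297.70 km.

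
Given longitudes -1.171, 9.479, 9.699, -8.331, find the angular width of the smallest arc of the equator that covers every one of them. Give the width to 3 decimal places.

Sort the longitudes: -8.331°, -1.171°, +9.479°, +9.699°.
Eastward gaps between consecutive values (wrapping around): 7.160°, 10.650°, 0.220°, 341.970°.
Largest gap = 341.970° ⇒ minimal covering band is its complement: 360° − 341.970° = 18.030°.
Band runs from -8.331° eastward to +9.699°.

18.030°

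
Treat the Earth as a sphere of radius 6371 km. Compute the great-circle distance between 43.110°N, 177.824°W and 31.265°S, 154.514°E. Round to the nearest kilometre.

8738 km

Δλ = 154.514 − -177.824 = 332.338°; wrapped into (−180°, 180°]: -27.662°.
Δφ = -31.265 − 43.110 = -74.375°.
a = sin²(Δφ/2) + cos φ₁ · cos φ₂ · sin²(Δλ/2) = 0.400992.
c = 2·atan2(√a, √(1−a)) = 1.37146 rad → d = 6371·c ≈ 8737.59 km.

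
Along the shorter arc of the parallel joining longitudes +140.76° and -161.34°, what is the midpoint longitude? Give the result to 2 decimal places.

+169.71°

Signed shortest Δλ from +140.76° to -161.34° is +57.90°.
Midpoint longitude = +140.76° + (+57.90°)/2 = +140.76° + 28.95° = +169.71°.
(The naïve average (+140.76 + -161.34)/2 = -10.29° is on the wrong side of the globe.)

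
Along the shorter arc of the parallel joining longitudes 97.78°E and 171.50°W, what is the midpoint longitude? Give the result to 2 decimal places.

143.14°E

Signed shortest Δλ from +97.78° to -171.50° is +90.72°.
Midpoint longitude = +97.78° + (+90.72°)/2 = +97.78° + 45.36° = +143.14°.
(The naïve average (+97.78 + -171.50)/2 = -36.86° is on the wrong side of the globe.)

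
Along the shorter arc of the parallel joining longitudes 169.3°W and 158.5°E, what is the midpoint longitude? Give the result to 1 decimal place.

Signed shortest Δλ from -169.3° to +158.5° is -32.2°.
Midpoint longitude = -169.3° + (-32.2°)/2 = -169.3° − 16.1° = -185.4°.
Normalise into (−180°, 180°]: +174.6°.
(The naïve average (-169.3 + +158.5)/2 = -5.4° is on the wrong side of the globe.)

174.6°E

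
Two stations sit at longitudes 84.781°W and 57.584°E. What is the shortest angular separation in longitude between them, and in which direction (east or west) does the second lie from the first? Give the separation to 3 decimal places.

Raw difference: 57.584 − -84.781 = 142.365°.
Normalise into (−180°, 180°]: 142.365° stays 142.365°.
Positive ⇒ the second point lies to the east; separation 142.365°.

142.365° east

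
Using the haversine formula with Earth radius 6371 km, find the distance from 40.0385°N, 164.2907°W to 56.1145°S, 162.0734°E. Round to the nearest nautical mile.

6022 nmi

Δλ = 162.0734 − -164.2907 = 326.3641°; wrapped into (−180°, 180°]: -33.6359°.
Δφ = -56.1145 − 40.0385 = -96.1530°.
a = sin²(Δφ/2) + cos φ₁ · cos φ₂ · sin²(Δλ/2) = 0.589325.
c = 2·atan2(√a, √(1−a)) = 1.75041 rad → d = 6371·c ≈ 11151.87 km ≈ 6021.53 nmi.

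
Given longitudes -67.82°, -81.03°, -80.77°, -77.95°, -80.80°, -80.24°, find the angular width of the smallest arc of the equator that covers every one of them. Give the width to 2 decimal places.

Sort the longitudes: -81.03°, -80.80°, -80.77°, -80.24°, -77.95°, -67.82°.
Eastward gaps between consecutive values (wrapping around): 0.23°, 0.03°, 0.53°, 2.29°, 10.13°, 346.79°.
Largest gap = 346.79° ⇒ minimal covering band is its complement: 360° − 346.79° = 13.21°.
Band runs from -81.03° eastward to -67.82°.

13.21°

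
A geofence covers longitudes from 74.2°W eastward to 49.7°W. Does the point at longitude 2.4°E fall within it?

Band width going east from -74.2° to -49.7°: ((-49.7 − -74.2) mod 360) = 24.5°.
Offset of +2.4° east of the west edge: ((2.4 − -74.2) mod 360) = 76.6°.
76.6° > 24.5° ⇒ outside.

No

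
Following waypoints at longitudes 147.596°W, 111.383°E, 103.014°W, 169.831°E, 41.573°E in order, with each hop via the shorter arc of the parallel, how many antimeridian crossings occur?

3

Leg 1: -147.596° → +111.383°, shortest Δλ = -101.021° (west) — crosses 180°.
Leg 2: +111.383° → -103.014°, shortest Δλ = 145.603° (east) — crosses 180°.
Leg 3: -103.014° → +169.831°, shortest Δλ = -87.155° (west) — crosses 180°.
Leg 4: +169.831° → +41.573°, shortest Δλ = -128.258° (west) — does not cross 180°.
Total crossings: 3.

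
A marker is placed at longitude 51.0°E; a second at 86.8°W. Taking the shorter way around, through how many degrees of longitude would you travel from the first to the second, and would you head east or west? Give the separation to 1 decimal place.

137.8° west

Raw difference: -86.8 − 51.0 = -137.8°.
Normalise into (−180°, 180°]: -137.8° stays -137.8°.
Negative ⇒ the second point lies to the west; separation 137.8°.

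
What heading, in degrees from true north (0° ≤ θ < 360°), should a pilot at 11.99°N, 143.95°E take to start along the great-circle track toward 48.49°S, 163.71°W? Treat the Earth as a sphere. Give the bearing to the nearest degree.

Δλ = -163.71 − 143.95 = -307.66°; wrapped into (−180°, 180°]: 52.34°.
θ = atan2( sin Δλ · cos φ₂ , cos φ₁ · sin φ₂ − sin φ₁ · cos φ₂ · cos Δλ )
  = atan2(0.52467, -0.81662) = 147.280° → normalised to [0°, 360°): 147.280°.

147°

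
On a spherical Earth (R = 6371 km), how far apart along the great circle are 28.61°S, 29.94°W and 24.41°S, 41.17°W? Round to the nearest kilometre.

1210 km

Δλ = -41.17 − -29.94 = -11.23°.
Δφ = -24.41 − -28.61 = 4.20°.
a = sin²(Δφ/2) + cos φ₁ · cos φ₂ · sin²(Δλ/2) = 0.008996.
c = 2·atan2(√a, √(1−a)) = 0.18998 rad → d = 6371·c ≈ 1210.36 km.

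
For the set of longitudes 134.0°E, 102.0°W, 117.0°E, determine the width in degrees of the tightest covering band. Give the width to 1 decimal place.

141.0°

Sort the longitudes: -102.0°, +117.0°, +134.0°.
Eastward gaps between consecutive values (wrapping around): 219.0°, 17.0°, 124.0°.
Largest gap = 219.0° ⇒ minimal covering band is its complement: 360° − 219.0° = 141.0°.
Band runs from +117.0° eastward to -102.0°, crossing the antimeridian.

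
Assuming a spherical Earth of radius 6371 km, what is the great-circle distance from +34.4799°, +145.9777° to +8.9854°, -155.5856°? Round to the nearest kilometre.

Δλ = -155.5856 − 145.9777 = -301.5633°; wrapped into (−180°, 180°]: 58.4367°.
Δφ = 8.9854 − 34.4799 = -25.4945°.
a = sin²(Δφ/2) + cos φ₁ · cos φ₂ · sin²(Δλ/2) = 0.242696.
c = 2·atan2(√a, √(1−a)) = 1.03025 rad → d = 6371·c ≈ 6563.70 km.

6564 km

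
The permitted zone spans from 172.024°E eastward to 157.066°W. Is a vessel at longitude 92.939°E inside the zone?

Band width going east from +172.024° to -157.066°: ((-157.066 − 172.024) mod 360) = 30.910°.
Offset of +92.939° east of the west edge: ((92.939 − 172.024) mod 360) = 280.915°.
280.915° > 30.910° ⇒ outside.

No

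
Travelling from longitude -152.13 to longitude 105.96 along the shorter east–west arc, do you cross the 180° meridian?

Yes

Naïve |105.96 − -152.13| = 258.09° > 180°, so the shorter arc goes the other way round — across 180°.
Signed shortest Δλ = ((105.96 − -152.13 + 180) mod 360) − 180 = -101.91°.
Going west by 101.91° from -152.13° passes through 180° before reaching +105.96°.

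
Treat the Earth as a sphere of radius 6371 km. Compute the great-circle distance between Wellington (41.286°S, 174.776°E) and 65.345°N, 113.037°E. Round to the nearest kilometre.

12990 km

Δλ = 113.037 − 174.776 = -61.739°.
Δφ = 65.345 − -41.286 = 106.631°.
a = sin²(Δφ/2) + cos φ₁ · cos φ₂ · sin²(Δλ/2) = 0.725623.
c = 2·atan2(√a, √(1−a)) = 2.03896 rad → d = 6371·c ≈ 12990.20 km.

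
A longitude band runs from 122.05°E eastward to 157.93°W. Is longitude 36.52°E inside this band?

Band width going east from +122.05° to -157.93°: ((-157.93 − 122.05) mod 360) = 80.02°.
Offset of +36.52° east of the west edge: ((36.52 − 122.05) mod 360) = 274.47°.
274.47° > 80.02° ⇒ outside.

No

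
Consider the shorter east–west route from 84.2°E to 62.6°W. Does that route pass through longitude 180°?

No

Signed shortest Δλ = ((-62.6 − 84.2 + 180) mod 360) − 180 = -146.8°.
Going west by 146.8° from +84.2° reaches -62.6° without touching 180°.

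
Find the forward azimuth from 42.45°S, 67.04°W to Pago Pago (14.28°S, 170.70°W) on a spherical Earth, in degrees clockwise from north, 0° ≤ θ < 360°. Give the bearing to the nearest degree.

Δλ = -170.70 − -67.04 = -103.66°.
θ = atan2( sin Δλ · cos φ₂ , cos φ₁ · sin φ₂ − sin φ₁ · cos φ₂ · cos Δλ )
  = atan2(-0.94169, -0.33647) = -109.662° → normalised to [0°, 360°): 250.338°.

250°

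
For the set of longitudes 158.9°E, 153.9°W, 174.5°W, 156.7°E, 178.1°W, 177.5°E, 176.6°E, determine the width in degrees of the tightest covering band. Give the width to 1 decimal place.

Sort the longitudes: -178.1°, -174.5°, -153.9°, +156.7°, +158.9°, +176.6°, +177.5°.
Eastward gaps between consecutive values (wrapping around): 3.6°, 20.6°, 310.6°, 2.2°, 17.7°, 0.9°, 4.4°.
Largest gap = 310.6° ⇒ minimal covering band is its complement: 360° − 310.6° = 49.4°.
Band runs from +156.7° eastward to -153.9°, crossing the antimeridian.

49.4°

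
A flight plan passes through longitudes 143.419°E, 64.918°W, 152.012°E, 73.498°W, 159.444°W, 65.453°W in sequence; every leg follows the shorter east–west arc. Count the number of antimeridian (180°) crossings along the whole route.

Leg 1: +143.419° → -64.918°, shortest Δλ = 151.663° (east) — crosses 180°.
Leg 2: -64.918° → +152.012°, shortest Δλ = -143.07° (west) — crosses 180°.
Leg 3: +152.012° → -73.498°, shortest Δλ = 134.49° (east) — crosses 180°.
Leg 4: -73.498° → -159.444°, shortest Δλ = -85.946° (west) — does not cross 180°.
Leg 5: -159.444° → -65.453°, shortest Δλ = 93.991° (east) — does not cross 180°.
Total crossings: 3.

3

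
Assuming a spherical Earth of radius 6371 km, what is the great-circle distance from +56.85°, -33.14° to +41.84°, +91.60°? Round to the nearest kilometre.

7890 km

Δλ = 91.60 − -33.14 = 124.74°.
Δφ = 41.84 − 56.85 = -15.01°.
a = sin²(Δφ/2) + cos φ₁ · cos φ₂ · sin²(Δλ/2) = 0.336836.
c = 2·atan2(√a, √(1−a)) = 1.23838 rad → d = 6371·c ≈ 7889.72 km.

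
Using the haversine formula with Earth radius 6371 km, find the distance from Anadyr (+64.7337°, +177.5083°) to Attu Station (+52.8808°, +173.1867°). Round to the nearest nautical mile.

724 nmi

Δλ = 173.1867 − 177.5083 = -4.3216°.
Δφ = 52.8808 − 64.7337 = -11.8529°.
a = sin²(Δφ/2) + cos φ₁ · cos φ₂ · sin²(Δλ/2) = 0.011027.
c = 2·atan2(√a, √(1−a)) = 0.21041 rad → d = 6371·c ≈ 1340.51 km ≈ 723.82 nmi.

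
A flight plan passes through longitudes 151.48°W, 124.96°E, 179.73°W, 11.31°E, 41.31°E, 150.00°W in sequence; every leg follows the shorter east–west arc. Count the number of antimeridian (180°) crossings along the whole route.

4

Leg 1: -151.48° → +124.96°, shortest Δλ = -83.56° (west) — crosses 180°.
Leg 2: +124.96° → -179.73°, shortest Δλ = 55.31° (east) — crosses 180°.
Leg 3: -179.73° → +11.31°, shortest Δλ = -168.96° (west) — crosses 180°.
Leg 4: +11.31° → +41.31°, shortest Δλ = 30.0° (east) — does not cross 180°.
Leg 5: +41.31° → -150.00°, shortest Δλ = 168.69° (east) — crosses 180°.
Total crossings: 4.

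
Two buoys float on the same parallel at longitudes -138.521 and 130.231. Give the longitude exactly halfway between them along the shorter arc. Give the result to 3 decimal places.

+175.855°

Signed shortest Δλ from -138.521° to +130.231° is -91.248°.
Midpoint longitude = -138.521° + (-91.248°)/2 = -138.521° − 45.624° = -184.145°.
Normalise into (−180°, 180°]: +175.855°.
(The naïve average (-138.521 + +130.231)/2 = -4.145° is on the wrong side of the globe.)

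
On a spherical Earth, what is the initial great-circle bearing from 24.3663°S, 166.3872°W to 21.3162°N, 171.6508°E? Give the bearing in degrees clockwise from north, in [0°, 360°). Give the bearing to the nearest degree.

Δλ = 171.6508 − -166.3872 = 338.0380°; wrapped into (−180°, 180°]: -21.9620°.
θ = atan2( sin Δλ · cos φ₂ , cos φ₁ · sin φ₂ − sin φ₁ · cos φ₂ · cos Δλ )
  = atan2(-0.34841, 0.68759) = -26.872° → normalised to [0°, 360°): 333.128°.

333°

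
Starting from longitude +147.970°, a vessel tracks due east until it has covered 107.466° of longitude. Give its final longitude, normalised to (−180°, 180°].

-104.564°

Start at +147.970°; shift +107.466° → +255.436°.
+255.436° lies outside (−180°, 180°]; subtract 360° → -104.564°.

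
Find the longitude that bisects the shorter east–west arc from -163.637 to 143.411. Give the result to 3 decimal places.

+169.887°

Signed shortest Δλ from -163.637° to +143.411° is -52.952°.
Midpoint longitude = -163.637° + (-52.952°)/2 = -163.637° − 26.476° = -190.113°.
Normalise into (−180°, 180°]: +169.887°.
(The naïve average (-163.637 + +143.411)/2 = -10.113° is on the wrong side of the globe.)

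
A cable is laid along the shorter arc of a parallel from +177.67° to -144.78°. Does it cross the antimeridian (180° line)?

Yes

Naïve |-144.78 − 177.67| = 322.45° > 180°, so the shorter arc goes the other way round — across 180°.
Signed shortest Δλ = ((-144.78 − 177.67 + 180) mod 360) − 180 = 37.55°.
Going east by 37.55° from +177.67° passes through 180° before reaching -144.78°.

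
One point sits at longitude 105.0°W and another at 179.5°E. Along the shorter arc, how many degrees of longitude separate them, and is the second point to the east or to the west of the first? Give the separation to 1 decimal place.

Raw difference: 179.5 − -105.0 = 284.5°.
Normalise into (−180°, 180°]: 284.5° − 360° = -75.5°.
Negative ⇒ the second point lies to the west; separation 75.5°.

75.5° west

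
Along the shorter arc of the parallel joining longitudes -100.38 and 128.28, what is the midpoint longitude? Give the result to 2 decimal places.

-166.05°

Signed shortest Δλ from -100.38° to +128.28° is -131.34°.
Midpoint longitude = -100.38° + (-131.34°)/2 = -100.38° − 65.67° = -166.05°.
(The naïve average (-100.38 + +128.28)/2 = 13.95° is on the wrong side of the globe.)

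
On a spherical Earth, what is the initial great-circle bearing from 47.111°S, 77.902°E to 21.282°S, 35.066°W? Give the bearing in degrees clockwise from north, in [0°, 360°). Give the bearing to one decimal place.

Δλ = -35.066 − 77.902 = -112.968°.
θ = atan2( sin Δλ · cos φ₂ , cos φ₁ · sin φ₂ − sin φ₁ · cos φ₂ · cos Δλ )
  = atan2(-0.85793, -0.51343) = -120.898° → normalised to [0°, 360°): 239.102°.

239.1°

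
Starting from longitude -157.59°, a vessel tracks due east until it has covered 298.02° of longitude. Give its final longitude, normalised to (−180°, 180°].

+140.43°

Start at -157.59°; shift +298.02° → +140.43°.
+140.43° already lies in (−180°, 180°].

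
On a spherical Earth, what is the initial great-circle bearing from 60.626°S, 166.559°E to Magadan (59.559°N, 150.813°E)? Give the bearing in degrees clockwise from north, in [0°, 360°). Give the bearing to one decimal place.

Δλ = 150.813 − 166.559 = -15.746°.
θ = atan2( sin Δλ · cos φ₂ , cos φ₁ · sin φ₂ − sin φ₁ · cos φ₂ · cos Δλ )
  = atan2(-0.13749, 0.84784) = -9.211° → normalised to [0°, 360°): 350.789°.

350.8°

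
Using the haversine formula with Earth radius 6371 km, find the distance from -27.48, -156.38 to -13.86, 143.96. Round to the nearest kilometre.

6331 km

Δλ = 143.96 − -156.38 = 300.34°; wrapped into (−180°, 180°]: -59.66°.
Δφ = -13.86 − -27.48 = 13.62°.
a = sin²(Δφ/2) + cos φ₁ · cos φ₂ · sin²(Δλ/2) = 0.227186.
c = 2·atan2(√a, √(1−a)) = 0.99366 rad → d = 6371·c ≈ 6330.60 km.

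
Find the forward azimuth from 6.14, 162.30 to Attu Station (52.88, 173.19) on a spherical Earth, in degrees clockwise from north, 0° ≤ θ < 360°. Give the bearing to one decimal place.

Δλ = 173.19 − 162.30 = 10.89°.
θ = atan2( sin Δλ · cos φ₂ , cos φ₁ · sin φ₂ − sin φ₁ · cos φ₂ · cos Δλ )
  = atan2(0.11401, 0.72941) = 8.884° → normalised to [0°, 360°): 8.884°.

8.9°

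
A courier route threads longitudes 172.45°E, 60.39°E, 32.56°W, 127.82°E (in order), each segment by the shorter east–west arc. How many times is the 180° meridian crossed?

Leg 1: +172.45° → +60.39°, shortest Δλ = -112.06° (west) — does not cross 180°.
Leg 2: +60.39° → -32.56°, shortest Δλ = -92.95° (west) — does not cross 180°.
Leg 3: -32.56° → +127.82°, shortest Δλ = 160.38° (east) — does not cross 180°.
Total crossings: 0.

0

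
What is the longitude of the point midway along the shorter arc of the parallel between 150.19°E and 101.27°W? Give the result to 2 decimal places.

155.54°W

Signed shortest Δλ from +150.19° to -101.27° is +108.54°.
Midpoint longitude = +150.19° + (+108.54°)/2 = +150.19° + 54.27° = +204.46°.
Normalise into (−180°, 180°]: -155.54°.
(The naïve average (+150.19 + -101.27)/2 = 24.46° is on the wrong side of the globe.)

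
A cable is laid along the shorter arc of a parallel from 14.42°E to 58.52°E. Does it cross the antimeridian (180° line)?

No

Signed shortest Δλ = ((58.52 − 14.42 + 180) mod 360) − 180 = 44.1°.
Going east by 44.1° from +14.42° reaches +58.52° without touching 180°.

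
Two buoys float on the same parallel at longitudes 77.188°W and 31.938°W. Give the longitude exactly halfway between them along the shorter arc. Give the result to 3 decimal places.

Signed shortest Δλ from -77.188° to -31.938° is +45.250°.
Midpoint longitude = -77.188° + (+45.250°)/2 = -77.188° + 22.625° = -54.563°.

54.563°W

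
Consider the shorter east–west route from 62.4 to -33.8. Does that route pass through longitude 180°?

Signed shortest Δλ = ((-33.8 − 62.4 + 180) mod 360) − 180 = -96.2°.
Going west by 96.2° from +62.4° reaches -33.8° without touching 180°.

No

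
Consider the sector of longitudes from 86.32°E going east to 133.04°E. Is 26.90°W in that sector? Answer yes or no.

Band width going east from +86.32° to +133.04°: ((133.04 − 86.32) mod 360) = 46.72°.
Offset of -26.90° east of the west edge: ((-26.90 − 86.32) mod 360) = 246.78°.
246.78° > 46.72° ⇒ outside.

No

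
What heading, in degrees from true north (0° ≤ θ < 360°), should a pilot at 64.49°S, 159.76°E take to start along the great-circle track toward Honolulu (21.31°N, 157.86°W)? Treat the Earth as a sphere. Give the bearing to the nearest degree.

Δλ = -157.86 − 159.76 = -317.62°; wrapped into (−180°, 180°]: 42.38°.
θ = atan2( sin Δλ · cos φ₂ , cos φ₁ · sin φ₂ − sin φ₁ · cos φ₂ · cos Δλ )
  = atan2(0.62796, 0.77760) = 38.923° → normalised to [0°, 360°): 38.923°.

39°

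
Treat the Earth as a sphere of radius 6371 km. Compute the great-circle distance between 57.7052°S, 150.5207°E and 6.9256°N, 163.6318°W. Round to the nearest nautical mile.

4472 nmi

Δλ = -163.6318 − 150.5207 = -314.1525°; wrapped into (−180°, 180°]: 45.8475°.
Δφ = 6.9256 − -57.7052 = 64.6308°.
a = sin²(Δφ/2) + cos φ₁ · cos φ₂ · sin²(Δλ/2) = 0.366241.
c = 2·atan2(√a, √(1−a)) = 1.29998 rad → d = 6371·c ≈ 8282.18 km ≈ 4472.02 nmi.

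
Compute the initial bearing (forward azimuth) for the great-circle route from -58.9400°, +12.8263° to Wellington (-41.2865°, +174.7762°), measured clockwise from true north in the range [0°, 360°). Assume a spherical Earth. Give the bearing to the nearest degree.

166°

Δλ = 174.7762 − 12.8263 = 161.9499°.
θ = atan2( sin Δλ · cos φ₂ , cos φ₁ · sin φ₂ − sin φ₁ · cos φ₂ · cos Δλ )
  = atan2(0.23283, -0.95244) = 166.263° → normalised to [0°, 360°): 166.263°.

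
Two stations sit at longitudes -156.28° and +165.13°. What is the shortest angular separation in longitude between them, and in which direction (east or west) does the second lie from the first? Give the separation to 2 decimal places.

38.59° west

Raw difference: 165.13 − -156.28 = 321.41°.
Normalise into (−180°, 180°]: 321.41° − 360° = -38.59°.
Negative ⇒ the second point lies to the west; separation 38.59°.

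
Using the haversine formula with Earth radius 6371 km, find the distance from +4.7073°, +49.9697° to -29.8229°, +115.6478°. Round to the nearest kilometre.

Δλ = 115.6478 − 49.9697 = 65.6781°.
Δφ = -29.8229 − 4.7073 = -34.5302°.
a = sin²(Δφ/2) + cos φ₁ · cos φ₂ · sin²(Δλ/2) = 0.342350.
c = 2·atan2(√a, √(1−a)) = 1.25002 rad → d = 6371·c ≈ 7963.90 km.

7964 km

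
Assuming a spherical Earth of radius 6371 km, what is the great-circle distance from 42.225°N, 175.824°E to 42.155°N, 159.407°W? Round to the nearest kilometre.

Δλ = -159.407 − 175.824 = -335.231°; wrapped into (−180°, 180°]: 24.769°.
Δφ = 42.155 − 42.225 = -0.070°.
a = sin²(Δφ/2) + cos φ₁ · cos φ₂ · sin²(Δλ/2) = 0.025252.
c = 2·atan2(√a, √(1−a)) = 0.31917 rad → d = 6371·c ≈ 2033.42 km.

2033 km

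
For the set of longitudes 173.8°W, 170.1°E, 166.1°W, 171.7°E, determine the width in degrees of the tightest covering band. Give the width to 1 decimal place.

Sort the longitudes: -173.8°, -166.1°, +170.1°, +171.7°.
Eastward gaps between consecutive values (wrapping around): 7.7°, 336.2°, 1.6°, 14.5°.
Largest gap = 336.2° ⇒ minimal covering band is its complement: 360° − 336.2° = 23.8°.
Band runs from +170.1° eastward to -166.1°, crossing the antimeridian.

23.8°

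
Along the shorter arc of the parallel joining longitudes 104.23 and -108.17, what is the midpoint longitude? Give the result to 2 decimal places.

+178.03°

Signed shortest Δλ from +104.23° to -108.17° is +147.60°.
Midpoint longitude = +104.23° + (+147.60°)/2 = +104.23° + 73.80° = +178.03°.
(The naïve average (+104.23 + -108.17)/2 = -1.97° is on the wrong side of the globe.)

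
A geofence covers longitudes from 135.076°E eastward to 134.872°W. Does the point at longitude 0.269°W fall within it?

Band width going east from +135.076° to -134.872°: ((-134.872 − 135.076) mod 360) = 90.052°.
Offset of -0.269° east of the west edge: ((-0.269 − 135.076) mod 360) = 224.655°.
224.655° > 90.052° ⇒ outside.

No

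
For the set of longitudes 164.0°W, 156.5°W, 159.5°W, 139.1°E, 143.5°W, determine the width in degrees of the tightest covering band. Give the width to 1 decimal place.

77.4°

Sort the longitudes: -164.0°, -159.5°, -156.5°, -143.5°, +139.1°.
Eastward gaps between consecutive values (wrapping around): 4.5°, 3.0°, 13.0°, 282.6°, 56.9°.
Largest gap = 282.6° ⇒ minimal covering band is its complement: 360° − 282.6° = 77.4°.
Band runs from +139.1° eastward to -143.5°, crossing the antimeridian.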